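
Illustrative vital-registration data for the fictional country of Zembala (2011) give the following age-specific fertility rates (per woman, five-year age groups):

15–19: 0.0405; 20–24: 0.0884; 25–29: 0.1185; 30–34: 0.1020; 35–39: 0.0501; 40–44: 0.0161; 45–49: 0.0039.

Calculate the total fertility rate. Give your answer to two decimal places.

Sum of ASFRs = 0.0405 + 0.0884 + 0.1185 + 0.1020 + 0.0501 + 0.0161 + 0.0039 = 0.4195
TFR = 5 × 0.4195 = 2.0975

2.10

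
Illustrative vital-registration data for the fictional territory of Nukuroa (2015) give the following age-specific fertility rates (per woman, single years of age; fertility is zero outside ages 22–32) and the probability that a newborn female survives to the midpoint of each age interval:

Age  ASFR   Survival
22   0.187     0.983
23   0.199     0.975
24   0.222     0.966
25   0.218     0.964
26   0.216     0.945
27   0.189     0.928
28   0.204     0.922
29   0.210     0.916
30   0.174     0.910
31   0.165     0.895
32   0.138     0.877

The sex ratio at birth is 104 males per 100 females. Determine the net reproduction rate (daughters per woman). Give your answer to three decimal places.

Proportion female at birth = 100 / (100 + 104) = 0.49020.
Per-age-group product (1 × ASFR × survival probability):
  22: 1 × 0.187 × 0.983 = 0.18382
  23: 1 × 0.199 × 0.975 = 0.19403
  24: 1 × 0.222 × 0.966 = 0.21445
  25: 1 × 0.218 × 0.964 = 0.21015
  26: 1 × 0.216 × 0.945 = 0.20412
  27: 1 × 0.189 × 0.928 = 0.17539
  28: 1 × 0.204 × 0.922 = 0.18809
  29: 1 × 0.210 × 0.916 = 0.19236
  30: 1 × 0.174 × 0.910 = 0.15834
  31: 1 × 0.165 × 0.895 = 0.14768
  32: 1 × 0.138 × 0.877 = 0.12103
Sum = 1.98946
NRR = 0.49020 × 1.98946 = 0.97523

0.975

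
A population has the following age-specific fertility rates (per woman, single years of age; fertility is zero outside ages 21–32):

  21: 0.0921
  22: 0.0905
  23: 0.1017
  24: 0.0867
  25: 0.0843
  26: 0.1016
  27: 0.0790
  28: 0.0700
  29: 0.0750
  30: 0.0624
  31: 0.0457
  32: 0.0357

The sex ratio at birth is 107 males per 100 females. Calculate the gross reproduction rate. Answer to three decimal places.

Proportion female at birth = 100 / (100 + 107) = 0.48309.
Sum of ASFRs = 0.0921 + 0.0905 + 0.1017 + 0.0867 + 0.0843 + 0.1016 + 0.0790 + 0.0700 + 0.0750 + 0.0624 + 0.0457 + 0.0357 = 0.9247
TFR = 0.9247
GRR = 0.48309 × 0.9247 = 0.44671

0.447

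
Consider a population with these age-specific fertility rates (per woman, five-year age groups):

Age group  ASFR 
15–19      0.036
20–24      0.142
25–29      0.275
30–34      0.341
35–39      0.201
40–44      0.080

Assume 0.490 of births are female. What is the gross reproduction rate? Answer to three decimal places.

2.634

Proportion female at birth = 0.490.
Sum of ASFRs = 0.036 + 0.142 + 0.275 + 0.341 + 0.201 + 0.080 = 1.075
TFR = 5 × 1.075 = 5.375
GRR = 0.490 × 5.375 = 2.63375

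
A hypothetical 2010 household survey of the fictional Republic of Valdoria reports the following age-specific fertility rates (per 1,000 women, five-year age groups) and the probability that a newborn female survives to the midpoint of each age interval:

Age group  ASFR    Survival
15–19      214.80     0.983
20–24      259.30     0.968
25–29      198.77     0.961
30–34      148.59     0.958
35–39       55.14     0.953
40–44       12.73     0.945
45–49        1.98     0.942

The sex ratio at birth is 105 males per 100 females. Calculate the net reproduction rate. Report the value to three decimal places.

2.102

Proportion female at birth = 100 / (100 + 105) = 0.48780.
Weighting each age-specific rate by interval width and survival:
  15–19: 5 × 214.80/1000 × 0.983 = 1.05574
  20–24: 5 × 259.30/1000 × 0.968 = 1.25501
  25–29: 5 × 198.77/1000 × 0.961 = 0.95509
  30–34: 5 × 148.59/1000 × 0.958 = 0.71175
  35–39: 5 × 55.14/1000 × 0.953 = 0.26274
  40–44: 5 × 12.73/1000 × 0.945 = 0.06015
  45–49: 5 × 1.98/1000 × 0.942 = 0.00933
Sum = 4.30981
NRR = 0.48780 × 4.30981 = 2.10233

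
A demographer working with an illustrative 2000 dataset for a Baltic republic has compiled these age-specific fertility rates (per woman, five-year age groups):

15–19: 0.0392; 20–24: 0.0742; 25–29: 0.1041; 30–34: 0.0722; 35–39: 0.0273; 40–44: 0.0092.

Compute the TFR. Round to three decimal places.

1.631

Sum of ASFRs = 0.0392 + 0.0742 + 0.1041 + 0.0722 + 0.0273 + 0.0092 = 0.3262
TFR = 5 × 0.3262 = 1.631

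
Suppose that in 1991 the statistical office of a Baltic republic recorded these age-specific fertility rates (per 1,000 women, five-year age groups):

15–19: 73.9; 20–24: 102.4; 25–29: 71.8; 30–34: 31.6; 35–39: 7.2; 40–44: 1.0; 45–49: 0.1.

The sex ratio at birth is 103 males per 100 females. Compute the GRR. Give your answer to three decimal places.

0.709

Proportion female at birth = 100 / (100 + 103) = 0.49261.
Sum of ASFRs = 73.9 + 102.4 + 71.8 + 31.6 + 7.2 + 1.0 + 0.1 = 288.0
TFR = 5 × 288.0 / 1000 = 1.44
GRR = 0.49261 × 1.44 = 0.70936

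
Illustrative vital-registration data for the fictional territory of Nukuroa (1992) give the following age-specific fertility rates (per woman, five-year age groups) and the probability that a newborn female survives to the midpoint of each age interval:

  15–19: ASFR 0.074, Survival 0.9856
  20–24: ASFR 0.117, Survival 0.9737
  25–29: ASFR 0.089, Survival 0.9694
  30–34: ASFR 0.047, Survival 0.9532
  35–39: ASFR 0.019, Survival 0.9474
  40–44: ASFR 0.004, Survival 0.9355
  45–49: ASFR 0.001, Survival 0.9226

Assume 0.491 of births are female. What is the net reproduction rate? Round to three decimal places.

Proportion female at birth = 0.491.
Each age group contributes 5 × ASFR × survival:
  15–19: 5 × 0.074 × 0.9856 = 0.36467
  20–24: 5 × 0.117 × 0.9737 = 0.56961
  25–29: 5 × 0.089 × 0.9694 = 0.43138
  30–34: 5 × 0.047 × 0.9532 = 0.22400
  35–39: 5 × 0.019 × 0.9474 = 0.09000
  40–44: 5 × 0.004 × 0.9355 = 0.01871
  45–49: 5 × 0.001 × 0.9226 = 0.00461
Sum = 1.70298
NRR = 0.491 × 1.70298 = 0.83616

0.836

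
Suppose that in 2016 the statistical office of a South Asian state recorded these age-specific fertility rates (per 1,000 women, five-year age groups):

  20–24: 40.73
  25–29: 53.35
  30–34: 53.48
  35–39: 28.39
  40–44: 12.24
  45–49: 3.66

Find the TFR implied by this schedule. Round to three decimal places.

Sum of ASFRs = 40.73 + 53.35 + 53.48 + 28.39 + 12.24 + 3.66 = 191.85
TFR = 5 × 191.85 / 1000 = 0.95925

0.959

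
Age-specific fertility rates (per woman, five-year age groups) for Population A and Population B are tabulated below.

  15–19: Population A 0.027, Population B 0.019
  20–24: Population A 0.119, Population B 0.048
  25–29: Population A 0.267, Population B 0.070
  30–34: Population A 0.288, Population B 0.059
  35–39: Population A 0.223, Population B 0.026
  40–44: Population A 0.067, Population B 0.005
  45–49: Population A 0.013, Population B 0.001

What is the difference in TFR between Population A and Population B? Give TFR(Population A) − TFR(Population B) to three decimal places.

3.880

Population A:
  Sum of ASFRs = 0.027 + 0.119 + 0.267 + 0.288 + 0.223 + 0.067 + 0.013 = 1.004
  TFR = 5 × 1.004 = 5.02
Population B:
  Sum of ASFRs = 0.019 + 0.048 + 0.070 + 0.059 + 0.026 + 0.005 + 0.001 = 0.228
  TFR = 5 × 0.228 = 1.14
Difference = 5.02 − 1.14 = 3.88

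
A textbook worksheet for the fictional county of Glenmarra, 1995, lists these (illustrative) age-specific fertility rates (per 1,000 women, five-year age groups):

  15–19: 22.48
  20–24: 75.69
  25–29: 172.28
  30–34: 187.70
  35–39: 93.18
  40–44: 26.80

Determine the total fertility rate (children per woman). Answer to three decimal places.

Sum of ASFRs = 22.48 + 75.69 + 172.28 + 187.70 + 93.18 + 26.80 = 578.13
TFR = 5 × 578.13 / 1000 = 2.89065

2.891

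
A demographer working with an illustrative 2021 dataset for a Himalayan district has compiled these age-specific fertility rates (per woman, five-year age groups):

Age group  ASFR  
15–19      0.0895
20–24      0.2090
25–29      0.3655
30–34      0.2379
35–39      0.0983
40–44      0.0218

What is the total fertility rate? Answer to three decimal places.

Sum of ASFRs = 0.0895 + 0.2090 + 0.3655 + 0.2379 + 0.0983 + 0.0218 = 1.0220
TFR = 5 × 1.0220 = 5.11

5.110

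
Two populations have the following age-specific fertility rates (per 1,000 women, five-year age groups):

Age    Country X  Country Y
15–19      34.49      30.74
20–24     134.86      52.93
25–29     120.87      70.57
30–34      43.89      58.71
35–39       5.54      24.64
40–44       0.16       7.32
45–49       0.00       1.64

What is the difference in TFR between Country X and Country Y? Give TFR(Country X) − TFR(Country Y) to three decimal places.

0.466

Country X:
  Sum of ASFRs = 34.49 + 134.86 + 120.87 + 43.89 + 5.54 + 0.16 + 0.00 = 339.81
  TFR = 5 × 339.81 / 1000 = 1.69905
Country Y:
  Sum of ASFRs = 30.74 + 52.93 + 70.57 + 58.71 + 24.64 + 7.32 + 1.64 = 246.55
  TFR = 5 × 246.55 / 1000 = 1.23275
Difference = 1.69905 − 1.23275 = 0.4663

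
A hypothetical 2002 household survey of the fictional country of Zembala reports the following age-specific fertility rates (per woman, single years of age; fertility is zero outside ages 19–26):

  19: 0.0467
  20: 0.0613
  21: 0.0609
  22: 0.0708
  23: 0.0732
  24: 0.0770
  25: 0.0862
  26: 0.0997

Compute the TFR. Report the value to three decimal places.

Sum of ASFRs = 0.0467 + 0.0613 + 0.0609 + 0.0708 + 0.0732 + 0.0770 + 0.0862 + 0.0997 = 0.5758
TFR = 0.5758

0.576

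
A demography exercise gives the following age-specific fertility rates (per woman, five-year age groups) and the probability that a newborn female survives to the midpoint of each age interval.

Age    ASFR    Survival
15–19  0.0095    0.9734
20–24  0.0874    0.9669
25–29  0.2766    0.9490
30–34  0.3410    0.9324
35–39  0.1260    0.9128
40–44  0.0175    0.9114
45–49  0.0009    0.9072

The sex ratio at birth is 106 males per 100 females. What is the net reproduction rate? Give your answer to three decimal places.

1.956

Proportion female at birth = 100 / (100 + 106) = 0.48544.
Each age group contributes 5 × ASFR × survival:
  15–19: 5 × 0.0095 × 0.9734 = 0.04624
  20–24: 5 × 0.0874 × 0.9669 = 0.42254
  25–29: 5 × 0.2766 × 0.9490 = 1.31247
  30–34: 5 × 0.3410 × 0.9324 = 1.58974
  35–39: 5 × 0.1260 × 0.9128 = 0.57506
  40–44: 5 × 0.0175 × 0.9114 = 0.07975
  45–49: 5 × 0.0009 × 0.9072 = 0.00408
Sum = 4.02988
NRR = 0.48544 × 4.02988 = 1.95626
NRR > 1, so each generation more than replaces itself.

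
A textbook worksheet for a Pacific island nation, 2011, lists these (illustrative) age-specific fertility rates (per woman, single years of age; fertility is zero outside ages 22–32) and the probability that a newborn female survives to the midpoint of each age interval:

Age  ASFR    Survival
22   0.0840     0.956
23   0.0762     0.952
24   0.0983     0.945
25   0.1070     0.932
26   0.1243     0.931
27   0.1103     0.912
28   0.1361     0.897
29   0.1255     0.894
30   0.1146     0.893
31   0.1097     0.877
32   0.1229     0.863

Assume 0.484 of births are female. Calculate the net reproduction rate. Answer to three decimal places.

0.533

Proportion female at birth = 0.484.
Survival-weighted fertility by age (1·fₓ·Sₓ):
  22: 1 × 0.0840 × 0.956 = 0.08030
  23: 1 × 0.0762 × 0.952 = 0.07254
  24: 1 × 0.0983 × 0.945 = 0.09289
  25: 1 × 0.1070 × 0.932 = 0.09972
  26: 1 × 0.1243 × 0.931 = 0.11572
  27: 1 × 0.1103 × 0.912 = 0.10059
  28: 1 × 0.1361 × 0.897 = 0.12208
  29: 1 × 0.1255 × 0.894 = 0.11220
  30: 1 × 0.1146 × 0.893 = 0.10234
  31: 1 × 0.1097 × 0.877 = 0.09621
  32: 1 × 0.1229 × 0.863 = 0.10606
Sum = 1.10065
NRR = 0.484 × 1.10065 = 0.53271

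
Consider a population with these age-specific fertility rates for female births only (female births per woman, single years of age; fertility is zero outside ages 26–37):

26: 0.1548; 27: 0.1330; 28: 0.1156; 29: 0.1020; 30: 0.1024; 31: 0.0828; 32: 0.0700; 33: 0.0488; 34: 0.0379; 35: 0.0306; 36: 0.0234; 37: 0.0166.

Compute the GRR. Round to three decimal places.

0.918

Sum of female ASFRs = 0.1548 + 0.1330 + 0.1156 + 0.1020 + 0.1024 + 0.0828 + 0.0700 + 0.0488 + 0.0379 + 0.0306 + 0.0234 + 0.0166 = 0.9179
GRR = 0.9179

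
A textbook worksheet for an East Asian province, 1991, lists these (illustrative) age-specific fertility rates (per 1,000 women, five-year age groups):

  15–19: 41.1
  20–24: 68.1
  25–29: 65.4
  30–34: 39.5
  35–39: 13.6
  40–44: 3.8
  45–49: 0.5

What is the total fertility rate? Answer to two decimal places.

Sum of ASFRs = 41.1 + 68.1 + 65.4 + 39.5 + 13.6 + 3.8 + 0.5 = 232.0
TFR = 5 × 232.0 / 1000 = 1.16

1.16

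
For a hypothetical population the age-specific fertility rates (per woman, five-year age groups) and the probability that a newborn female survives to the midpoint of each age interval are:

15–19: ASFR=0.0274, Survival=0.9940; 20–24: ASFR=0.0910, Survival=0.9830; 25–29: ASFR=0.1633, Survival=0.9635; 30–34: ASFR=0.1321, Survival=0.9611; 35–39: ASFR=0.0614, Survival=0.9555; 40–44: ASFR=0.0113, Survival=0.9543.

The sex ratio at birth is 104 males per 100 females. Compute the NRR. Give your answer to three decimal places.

Proportion female at birth = 100 / (100 + 104) = 0.49020.
Weighting each age-specific rate by interval width and survival:
  15–19: 5 × 0.0274 × 0.9940 = 0.13618
  20–24: 5 × 0.0910 × 0.9830 = 0.44727
  25–29: 5 × 0.1633 × 0.9635 = 0.78670
  30–34: 5 × 0.1321 × 0.9611 = 0.63481
  35–39: 5 × 0.0614 × 0.9555 = 0.29334
  40–44: 5 × 0.0113 × 0.9543 = 0.05392
Sum = 2.35222
NRR = 0.49020 × 2.35222 = 1.15306

1.153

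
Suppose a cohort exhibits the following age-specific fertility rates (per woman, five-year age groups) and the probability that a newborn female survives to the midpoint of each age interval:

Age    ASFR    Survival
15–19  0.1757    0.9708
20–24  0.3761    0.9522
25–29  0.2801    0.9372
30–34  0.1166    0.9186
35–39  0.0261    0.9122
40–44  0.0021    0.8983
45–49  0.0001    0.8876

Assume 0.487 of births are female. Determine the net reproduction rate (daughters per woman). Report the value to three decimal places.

Proportion female at birth = 0.487.
Per-age-group product (5 × ASFR × survival probability):
  15–19: 5 × 0.1757 × 0.9708 = 0.85285
  20–24: 5 × 0.3761 × 0.9522 = 1.79061
  25–29: 5 × 0.2801 × 0.9372 = 1.31255
  30–34: 5 × 0.1166 × 0.9186 = 0.53554
  35–39: 5 × 0.0261 × 0.9122 = 0.11904
  40–44: 5 × 0.0021 × 0.8983 = 0.00943
  45–49: 5 × 0.0001 × 0.8876 = 0.00044
Sum = 4.62046
NRR = 0.487 × 4.62046 = 2.25016

2.250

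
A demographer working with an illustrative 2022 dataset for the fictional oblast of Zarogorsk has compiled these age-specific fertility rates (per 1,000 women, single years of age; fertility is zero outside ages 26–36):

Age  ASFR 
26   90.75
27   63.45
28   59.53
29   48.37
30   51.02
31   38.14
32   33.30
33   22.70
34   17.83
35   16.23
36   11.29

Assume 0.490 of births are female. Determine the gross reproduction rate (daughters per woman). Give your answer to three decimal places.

Proportion female at birth = 0.490.
Sum of ASFRs = 90.75 + 63.45 + 59.53 + 48.37 + 51.02 + 38.14 + 33.30 + 22.70 + 17.83 + 16.23 + 11.29 = 452.61
TFR = 452.61 / 1000 = 0.45261
GRR = 0.490 × 0.45261 = 0.22178

0.222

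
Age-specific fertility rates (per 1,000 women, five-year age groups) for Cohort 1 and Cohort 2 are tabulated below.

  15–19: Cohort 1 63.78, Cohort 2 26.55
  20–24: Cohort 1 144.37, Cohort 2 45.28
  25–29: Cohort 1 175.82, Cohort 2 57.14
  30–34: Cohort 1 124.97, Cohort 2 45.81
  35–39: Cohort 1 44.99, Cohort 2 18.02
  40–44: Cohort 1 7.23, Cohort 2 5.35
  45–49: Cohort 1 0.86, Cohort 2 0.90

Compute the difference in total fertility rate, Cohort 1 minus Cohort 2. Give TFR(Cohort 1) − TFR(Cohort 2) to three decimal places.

1.815

Cohort 1:
  Sum of ASFRs = 63.78 + 144.37 + 175.82 + 124.97 + 44.99 + 7.23 + 0.86 = 562.02
  TFR = 5 × 562.02 / 1000 = 2.8101
Cohort 2:
  Sum of ASFRs = 26.55 + 45.28 + 57.14 + 45.81 + 18.02 + 5.35 + 0.90 = 199.05
  TFR = 5 × 199.05 / 1000 = 0.99525
Difference = 2.8101 − 0.99525 = 1.81485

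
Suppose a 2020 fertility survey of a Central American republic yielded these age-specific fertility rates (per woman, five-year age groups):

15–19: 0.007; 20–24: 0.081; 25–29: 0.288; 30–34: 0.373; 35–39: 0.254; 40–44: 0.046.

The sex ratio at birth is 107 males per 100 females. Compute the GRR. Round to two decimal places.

Proportion female at birth = 100 / (100 + 107) = 0.48309.
Sum of ASFRs = 0.007 + 0.081 + 0.288 + 0.373 + 0.254 + 0.046 = 1.049
TFR = 5 × 1.049 = 5.245
GRR = 0.48309 × 5.245 = 2.53381

2.53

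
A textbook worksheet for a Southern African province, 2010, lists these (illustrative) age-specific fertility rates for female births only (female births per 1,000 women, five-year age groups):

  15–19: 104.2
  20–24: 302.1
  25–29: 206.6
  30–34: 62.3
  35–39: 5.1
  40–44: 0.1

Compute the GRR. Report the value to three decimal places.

Sum of female ASFRs = 104.2 + 302.1 + 206.6 + 62.3 + 5.1 + 0.1 = 680.4
GRR = 5 × 680.4 / 1000 = 3.402

3.402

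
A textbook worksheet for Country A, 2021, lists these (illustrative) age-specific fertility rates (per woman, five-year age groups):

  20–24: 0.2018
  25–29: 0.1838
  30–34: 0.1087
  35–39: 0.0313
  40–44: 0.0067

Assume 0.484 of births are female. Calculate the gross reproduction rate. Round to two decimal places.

1.29

Proportion female at birth = 0.484.
Sum of ASFRs = 0.2018 + 0.1838 + 0.1087 + 0.0313 + 0.0067 = 0.5323
TFR = 5 × 0.5323 = 2.6615
GRR = 0.484 × 2.6615 = 1.28817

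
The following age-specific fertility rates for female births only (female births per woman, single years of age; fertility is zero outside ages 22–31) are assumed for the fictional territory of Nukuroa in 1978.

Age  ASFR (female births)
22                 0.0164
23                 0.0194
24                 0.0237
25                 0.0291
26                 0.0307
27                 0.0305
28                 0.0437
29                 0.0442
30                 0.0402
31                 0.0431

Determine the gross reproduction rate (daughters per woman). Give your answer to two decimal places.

0.32

Sum of female ASFRs = 0.0164 + 0.0194 + 0.0237 + 0.0291 + 0.0307 + 0.0305 + 0.0437 + 0.0442 + 0.0402 + 0.0431 = 0.3210
GRR = 0.321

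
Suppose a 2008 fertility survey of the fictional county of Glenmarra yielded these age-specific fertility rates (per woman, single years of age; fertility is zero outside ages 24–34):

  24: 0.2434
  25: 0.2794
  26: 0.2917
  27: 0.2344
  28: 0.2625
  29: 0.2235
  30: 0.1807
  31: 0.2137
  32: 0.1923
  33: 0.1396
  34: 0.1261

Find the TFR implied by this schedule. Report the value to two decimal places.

Sum of ASFRs = 0.2434 + 0.2794 + 0.2917 + 0.2344 + 0.2625 + 0.2235 + 0.1807 + 0.2137 + 0.1923 + 0.1396 + 0.1261 = 2.3873
TFR = 2.3873

2.39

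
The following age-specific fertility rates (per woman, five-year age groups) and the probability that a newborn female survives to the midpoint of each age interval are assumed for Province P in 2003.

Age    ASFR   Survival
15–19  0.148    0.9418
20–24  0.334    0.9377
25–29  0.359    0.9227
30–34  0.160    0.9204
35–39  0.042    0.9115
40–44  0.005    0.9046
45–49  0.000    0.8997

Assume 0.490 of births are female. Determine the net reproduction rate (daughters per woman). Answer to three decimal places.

Proportion female at birth = 0.490.
Survival-weighted fertility by age (5·fₓ·Sₓ):
  15–19: 5 × 0.148 × 0.9418 = 0.69693
  20–24: 5 × 0.334 × 0.9377 = 1.56596
  25–29: 5 × 0.359 × 0.9227 = 1.65625
  30–34: 5 × 0.160 × 0.9204 = 0.73632
  35–39: 5 × 0.042 × 0.9115 = 0.19142
  40–44: 5 × 0.005 × 0.9046 = 0.02262
  45–49: 5 × 0.000 × 0.8997 = 0.00000
Sum = 4.86950
NRR = 0.490 × 4.86950 = 2.38606
An NRR exceeding 1 indicates intrinsic growth under these rates.

2.386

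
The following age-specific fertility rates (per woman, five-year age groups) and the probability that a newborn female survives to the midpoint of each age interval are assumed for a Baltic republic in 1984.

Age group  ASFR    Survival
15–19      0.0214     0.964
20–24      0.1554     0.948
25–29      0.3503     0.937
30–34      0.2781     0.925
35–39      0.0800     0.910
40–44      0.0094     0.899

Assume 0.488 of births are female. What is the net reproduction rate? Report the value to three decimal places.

Proportion female at birth = 0.488.
Each age group contributes 5 × ASFR × survival:
  15–19: 5 × 0.0214 × 0.964 = 0.10315
  20–24: 5 × 0.1554 × 0.948 = 0.73660
  25–29: 5 × 0.3503 × 0.937 = 1.64116
  30–34: 5 × 0.2781 × 0.925 = 1.28621
  35–39: 5 × 0.0800 × 0.910 = 0.36400
  40–44: 5 × 0.0094 × 0.899 = 0.04225
Sum = 4.17337
NRR = 0.488 × 4.17337 = 2.03660

2.037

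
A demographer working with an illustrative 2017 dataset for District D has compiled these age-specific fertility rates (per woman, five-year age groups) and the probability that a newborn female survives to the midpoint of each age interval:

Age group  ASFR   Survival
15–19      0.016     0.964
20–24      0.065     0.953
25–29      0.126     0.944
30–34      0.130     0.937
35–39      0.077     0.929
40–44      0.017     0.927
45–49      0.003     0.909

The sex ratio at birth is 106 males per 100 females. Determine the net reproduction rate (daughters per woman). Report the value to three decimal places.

Proportion female at birth = 100 / (100 + 106) = 0.48544.
Per-age-group product (5 × ASFR × survival probability):
  15–19: 5 × 0.016 × 0.964 = 0.07712
  20–24: 5 × 0.065 × 0.953 = 0.30973
  25–29: 5 × 0.126 × 0.944 = 0.59472
  30–34: 5 × 0.130 × 0.937 = 0.60905
  35–39: 5 × 0.077 × 0.929 = 0.35767
  40–44: 5 × 0.017 × 0.927 = 0.07880
  45–49: 5 × 0.003 × 0.909 = 0.01364
Sum = 2.04073
NRR = 0.48544 × 2.04073 = 0.99065

0.991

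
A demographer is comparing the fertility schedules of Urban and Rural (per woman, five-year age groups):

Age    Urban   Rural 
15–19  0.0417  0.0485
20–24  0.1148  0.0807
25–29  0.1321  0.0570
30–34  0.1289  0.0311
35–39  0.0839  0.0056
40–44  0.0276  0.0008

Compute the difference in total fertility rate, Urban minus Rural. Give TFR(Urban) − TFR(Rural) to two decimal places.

Urban:
  Sum of ASFRs = 0.0417 + 0.1148 + 0.1321 + 0.1289 + 0.0839 + 0.0276 = 0.5290
  TFR = 5 × 0.5290 = 2.645
Rural:
  Sum of ASFRs = 0.0485 + 0.0807 + 0.0570 + 0.0311 + 0.0056 + 0.0008 = 0.2237
  TFR = 5 × 0.2237 = 1.1185
Difference = 2.645 − 1.1185 = 1.5265

1.53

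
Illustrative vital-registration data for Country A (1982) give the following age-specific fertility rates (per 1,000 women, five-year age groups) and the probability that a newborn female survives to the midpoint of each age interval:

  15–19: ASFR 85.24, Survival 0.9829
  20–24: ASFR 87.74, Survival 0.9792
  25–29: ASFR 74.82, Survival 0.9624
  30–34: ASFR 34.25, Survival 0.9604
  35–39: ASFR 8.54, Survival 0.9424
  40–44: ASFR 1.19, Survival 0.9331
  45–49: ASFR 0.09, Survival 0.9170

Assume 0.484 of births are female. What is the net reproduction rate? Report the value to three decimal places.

0.687

Proportion female at birth = 0.484.
Weighting each age-specific rate by interval width and survival:
  15–19: 5 × 85.24/1000 × 0.9829 = 0.41891
  20–24: 5 × 87.74/1000 × 0.9792 = 0.42958
  25–29: 5 × 74.82/1000 × 0.9624 = 0.36003
  30–34: 5 × 34.25/1000 × 0.9604 = 0.16447
  35–39: 5 × 8.54/1000 × 0.9424 = 0.04024
  40–44: 5 × 1.19/1000 × 0.9331 = 0.00555
  45–49: 5 × 0.09/1000 × 0.9170 = 0.00041
Sum = 1.41919
NRR = 0.484 × 1.41919 = 0.68689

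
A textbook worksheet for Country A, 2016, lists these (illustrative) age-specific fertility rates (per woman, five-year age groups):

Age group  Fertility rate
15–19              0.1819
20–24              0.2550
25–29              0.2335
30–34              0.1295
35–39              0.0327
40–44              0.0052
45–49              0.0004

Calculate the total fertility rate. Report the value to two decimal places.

4.19

Sum of ASFRs = 0.1819 + 0.2550 + 0.2335 + 0.1295 + 0.0327 + 0.0052 + 0.0004 = 0.8382
TFR = 5 × 0.8382 = 4.191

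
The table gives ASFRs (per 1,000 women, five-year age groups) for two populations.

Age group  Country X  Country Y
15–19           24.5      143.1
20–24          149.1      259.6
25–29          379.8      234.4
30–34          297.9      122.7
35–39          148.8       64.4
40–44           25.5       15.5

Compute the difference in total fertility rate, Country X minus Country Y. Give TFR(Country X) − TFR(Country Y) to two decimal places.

0.93

Country X:
  Sum of ASFRs = 24.5 + 149.1 + 379.8 + 297.9 + 148.8 + 25.5 = 1025.6
  TFR = 5 × 1025.6 / 1000 = 5.128
Country Y:
  Sum of ASFRs = 143.1 + 259.6 + 234.4 + 122.7 + 64.4 + 15.5 = 839.7
  TFR = 5 × 839.7 / 1000 = 4.1985
Difference = 5.128 − 4.1985 = 0.9295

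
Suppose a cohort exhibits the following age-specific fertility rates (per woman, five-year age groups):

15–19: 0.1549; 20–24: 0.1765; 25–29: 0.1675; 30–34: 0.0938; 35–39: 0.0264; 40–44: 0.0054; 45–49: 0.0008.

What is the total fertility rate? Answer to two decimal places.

3.13

Sum of ASFRs = 0.1549 + 0.1765 + 0.1675 + 0.0938 + 0.0264 + 0.0054 + 0.0008 = 0.6253
TFR = 5 × 0.6253 = 3.1265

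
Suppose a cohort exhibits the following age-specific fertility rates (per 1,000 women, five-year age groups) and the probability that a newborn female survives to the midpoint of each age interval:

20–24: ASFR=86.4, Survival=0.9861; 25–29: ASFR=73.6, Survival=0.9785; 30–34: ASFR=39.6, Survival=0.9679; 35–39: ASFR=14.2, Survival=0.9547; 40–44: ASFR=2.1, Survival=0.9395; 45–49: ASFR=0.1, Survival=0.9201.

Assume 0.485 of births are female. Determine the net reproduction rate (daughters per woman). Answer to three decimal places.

0.512

Proportion female at birth = 0.485.
Per-age-group product (5 × ASFR × survival probability):
  20–24: 5 × 86.4/1000 × 0.9861 = 0.42600
  25–29: 5 × 73.6/1000 × 0.9785 = 0.36009
  30–34: 5 × 39.6/1000 × 0.9679 = 0.19164
  35–39: 5 × 14.2/1000 × 0.9547 = 0.06778
  40–44: 5 × 2.1/1000 × 0.9395 = 0.00986
  45–49: 5 × 0.1/1000 × 0.9201 = 0.00046
Sum = 1.05583
NRR = 0.485 × 1.05583 = 0.51208
With NRR below 1 the population is below replacement fertility.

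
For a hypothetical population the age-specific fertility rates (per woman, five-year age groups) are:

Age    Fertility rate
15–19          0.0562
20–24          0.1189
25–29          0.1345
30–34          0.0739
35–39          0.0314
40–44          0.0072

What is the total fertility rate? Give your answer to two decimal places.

Sum of ASFRs = 0.0562 + 0.1189 + 0.1345 + 0.0739 + 0.0314 + 0.0072 = 0.4221
TFR = 5 × 0.4221 = 2.1105

2.11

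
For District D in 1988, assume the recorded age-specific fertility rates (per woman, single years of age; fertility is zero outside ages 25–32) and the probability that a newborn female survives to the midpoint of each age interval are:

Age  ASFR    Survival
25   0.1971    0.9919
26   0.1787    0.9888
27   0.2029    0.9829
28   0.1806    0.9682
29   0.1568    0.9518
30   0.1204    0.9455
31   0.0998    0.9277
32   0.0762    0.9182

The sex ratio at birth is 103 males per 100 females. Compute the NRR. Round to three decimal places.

Proportion female at birth = 100 / (100 + 103) = 0.49261.
Weighting each age-specific rate by interval width and survival:
  25: 1 × 0.1971 × 0.9919 = 0.19550
  26: 1 × 0.1787 × 0.9888 = 0.17670
  27: 1 × 0.2029 × 0.9829 = 0.19943
  28: 1 × 0.1806 × 0.9682 = 0.17486
  29: 1 × 0.1568 × 0.9518 = 0.14924
  30: 1 × 0.1204 × 0.9455 = 0.11384
  31: 1 × 0.0998 × 0.9277 = 0.09258
  32: 1 × 0.0762 × 0.9182 = 0.06997
Sum = 1.17212
NRR = 0.49261 × 1.17212 = 0.57740
With NRR below 1 the population is below replacement fertility.

0.577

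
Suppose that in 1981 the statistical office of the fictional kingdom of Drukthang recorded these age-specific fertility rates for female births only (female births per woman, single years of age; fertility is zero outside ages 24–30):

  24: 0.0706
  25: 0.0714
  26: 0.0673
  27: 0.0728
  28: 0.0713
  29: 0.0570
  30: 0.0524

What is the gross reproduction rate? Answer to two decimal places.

0.46

Sum of female ASFRs = 0.0706 + 0.0714 + 0.0673 + 0.0728 + 0.0713 + 0.0570 + 0.0524 = 0.4628
GRR = 0.4628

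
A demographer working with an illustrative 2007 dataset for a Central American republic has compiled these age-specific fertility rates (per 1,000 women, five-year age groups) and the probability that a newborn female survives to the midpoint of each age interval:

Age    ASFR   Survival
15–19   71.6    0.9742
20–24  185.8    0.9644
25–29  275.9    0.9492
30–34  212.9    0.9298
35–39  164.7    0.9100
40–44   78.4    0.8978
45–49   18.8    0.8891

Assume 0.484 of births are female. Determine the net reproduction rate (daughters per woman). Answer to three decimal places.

2.289

Proportion female at birth = 0.484.
Weighting each age-specific rate by interval width and survival:
  15–19: 5 × 71.6/1000 × 0.9742 = 0.34876
  20–24: 5 × 185.8/1000 × 0.9644 = 0.89593
  25–29: 5 × 275.9/1000 × 0.9492 = 1.30942
  30–34: 5 × 212.9/1000 × 0.9298 = 0.98977
  35–39: 5 × 164.7/1000 × 0.9100 = 0.74939
  40–44: 5 × 78.4/1000 × 0.8978 = 0.35194
  45–49: 5 × 18.8/1000 × 0.8891 = 0.08358
Sum = 4.72879
NRR = 0.484 × 4.72879 = 2.28873
NRR > 1, so each generation more than replaces itself.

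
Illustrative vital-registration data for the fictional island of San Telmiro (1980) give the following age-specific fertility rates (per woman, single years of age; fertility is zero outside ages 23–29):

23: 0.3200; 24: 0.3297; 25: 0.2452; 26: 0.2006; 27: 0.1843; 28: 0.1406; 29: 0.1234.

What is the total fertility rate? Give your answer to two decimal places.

Sum of ASFRs = 0.3200 + 0.3297 + 0.2452 + 0.2006 + 0.1843 + 0.1406 + 0.1234 = 1.5438
TFR = 1.5438

1.54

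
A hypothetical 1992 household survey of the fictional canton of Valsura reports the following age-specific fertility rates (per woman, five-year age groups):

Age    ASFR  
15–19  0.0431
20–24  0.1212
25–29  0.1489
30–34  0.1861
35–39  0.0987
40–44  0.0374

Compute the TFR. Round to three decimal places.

3.177

Sum of ASFRs = 0.0431 + 0.1212 + 0.1489 + 0.1861 + 0.0987 + 0.0374 = 0.6354
TFR = 5 × 0.6354 = 3.177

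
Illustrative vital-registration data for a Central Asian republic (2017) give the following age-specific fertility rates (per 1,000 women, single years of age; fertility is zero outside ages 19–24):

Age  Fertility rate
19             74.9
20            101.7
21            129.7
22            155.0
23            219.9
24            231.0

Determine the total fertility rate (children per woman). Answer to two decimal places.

0.91

Sum of ASFRs = 74.9 + 101.7 + 129.7 + 155.0 + 219.9 + 231.0 = 912.2
TFR = 912.2 / 1000 = 0.9122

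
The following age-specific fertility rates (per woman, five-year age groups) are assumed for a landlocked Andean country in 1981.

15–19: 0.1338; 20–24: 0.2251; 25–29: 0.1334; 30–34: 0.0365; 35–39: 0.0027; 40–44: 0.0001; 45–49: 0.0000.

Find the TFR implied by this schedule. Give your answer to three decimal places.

Sum of ASFRs = 0.1338 + 0.2251 + 0.1334 + 0.0365 + 0.0027 + 0.0001 + 0.0000 = 0.5316
TFR = 5 × 0.5316 = 2.658

2.658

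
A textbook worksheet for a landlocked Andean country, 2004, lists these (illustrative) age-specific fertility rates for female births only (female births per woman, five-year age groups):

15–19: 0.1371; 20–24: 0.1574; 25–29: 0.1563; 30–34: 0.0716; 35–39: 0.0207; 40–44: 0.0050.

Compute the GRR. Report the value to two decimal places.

2.74

Sum of female ASFRs = 0.1371 + 0.1574 + 0.1563 + 0.0716 + 0.0207 + 0.0050 = 0.5481
GRR = 5 × 0.5481 = 2.7405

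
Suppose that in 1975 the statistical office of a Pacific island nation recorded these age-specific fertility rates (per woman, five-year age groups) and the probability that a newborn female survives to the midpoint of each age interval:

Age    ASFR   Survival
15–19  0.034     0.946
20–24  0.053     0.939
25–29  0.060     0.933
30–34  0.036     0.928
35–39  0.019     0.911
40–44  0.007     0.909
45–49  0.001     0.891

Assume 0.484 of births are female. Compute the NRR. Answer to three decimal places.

Proportion female at birth = 0.484.
Weighting each age-specific rate by interval width and survival:
  15–19: 5 × 0.034 × 0.946 = 0.16082
  20–24: 5 × 0.053 × 0.939 = 0.24884
  25–29: 5 × 0.060 × 0.933 = 0.27990
  30–34: 5 × 0.036 × 0.928 = 0.16704
  35–39: 5 × 0.019 × 0.911 = 0.08655
  40–44: 5 × 0.007 × 0.909 = 0.03182
  45–49: 5 × 0.001 × 0.891 = 0.00446
Sum = 0.97943
NRR = 0.484 × 0.97943 = 0.47404
An NRR under 1 implies long-run decline under these rates.

0.474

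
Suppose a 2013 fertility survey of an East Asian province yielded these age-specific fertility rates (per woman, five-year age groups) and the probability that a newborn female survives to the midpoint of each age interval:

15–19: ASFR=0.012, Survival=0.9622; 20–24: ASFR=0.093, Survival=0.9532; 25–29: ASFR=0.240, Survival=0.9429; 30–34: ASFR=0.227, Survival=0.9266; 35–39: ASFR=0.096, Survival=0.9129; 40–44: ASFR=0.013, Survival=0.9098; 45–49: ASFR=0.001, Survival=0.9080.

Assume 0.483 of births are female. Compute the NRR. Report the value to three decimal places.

1.539

Proportion female at birth = 0.483.
Per-age-group product (5 × ASFR × survival probability):
  15–19: 5 × 0.012 × 0.9622 = 0.05773
  20–24: 5 × 0.093 × 0.9532 = 0.44324
  25–29: 5 × 0.240 × 0.9429 = 1.13148
  30–34: 5 × 0.227 × 0.9266 = 1.05169
  35–39: 5 × 0.096 × 0.9129 = 0.43819
  40–44: 5 × 0.013 × 0.9098 = 0.05914
  45–49: 5 × 0.001 × 0.9080 = 0.00454
Sum = 3.18601
NRR = 0.483 × 3.18601 = 1.53884
NRR > 1, so each generation more than replaces itself.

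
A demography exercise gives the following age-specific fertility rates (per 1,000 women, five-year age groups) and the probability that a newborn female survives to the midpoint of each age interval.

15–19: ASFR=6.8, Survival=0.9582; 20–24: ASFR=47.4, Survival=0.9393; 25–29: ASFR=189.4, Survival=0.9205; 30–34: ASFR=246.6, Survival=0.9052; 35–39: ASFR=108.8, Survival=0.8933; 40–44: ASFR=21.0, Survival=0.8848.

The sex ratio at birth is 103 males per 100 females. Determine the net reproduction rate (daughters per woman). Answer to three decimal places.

1.390

Proportion female at birth = 100 / (100 + 103) = 0.49261.
Survival-weighted fertility by age (5·fₓ·Sₓ):
  15–19: 5 × 6.8/1000 × 0.9582 = 0.03258
  20–24: 5 × 47.4/1000 × 0.9393 = 0.22261
  25–29: 5 × 189.4/1000 × 0.9205 = 0.87171
  30–34: 5 × 246.6/1000 × 0.9052 = 1.11611
  35–39: 5 × 108.8/1000 × 0.8933 = 0.48596
  40–44: 5 × 21.0/1000 × 0.8848 = 0.09290
Sum = 2.82187
NRR = 0.49261 × 2.82187 = 1.39008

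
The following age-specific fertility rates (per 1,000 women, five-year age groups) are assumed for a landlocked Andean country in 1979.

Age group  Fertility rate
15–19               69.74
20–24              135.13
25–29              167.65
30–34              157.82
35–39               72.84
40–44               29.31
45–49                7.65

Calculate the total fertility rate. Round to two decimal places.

Sum of ASFRs = 69.74 + 135.13 + 167.65 + 157.82 + 72.84 + 29.31 + 7.65 = 640.14
TFR = 5 × 640.14 / 1000 = 3.2007

3.20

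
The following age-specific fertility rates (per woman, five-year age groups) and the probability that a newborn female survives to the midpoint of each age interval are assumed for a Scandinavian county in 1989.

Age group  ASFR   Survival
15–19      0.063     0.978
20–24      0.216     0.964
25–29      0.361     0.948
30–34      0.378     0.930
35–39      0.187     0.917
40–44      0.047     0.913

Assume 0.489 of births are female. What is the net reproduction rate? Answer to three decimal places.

Proportion female at birth = 0.489.
Weighting each age-specific rate by interval width and survival:
  15–19: 5 × 0.063 × 0.978 = 0.30807
  20–24: 5 × 0.216 × 0.964 = 1.04112
  25–29: 5 × 0.361 × 0.948 = 1.71114
  30–34: 5 × 0.378 × 0.930 = 1.75770
  35–39: 5 × 0.187 × 0.917 = 0.85740
  40–44: 5 × 0.047 × 0.913 = 0.21456
Sum = 5.88999
NRR = 0.489 × 5.88999 = 2.88021
NRR > 1, so each generation more than replaces itself.

2.880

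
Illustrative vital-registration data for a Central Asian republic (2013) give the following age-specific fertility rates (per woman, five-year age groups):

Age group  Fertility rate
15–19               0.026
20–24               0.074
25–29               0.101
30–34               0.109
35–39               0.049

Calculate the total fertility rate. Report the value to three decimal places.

Sum of ASFRs = 0.026 + 0.074 + 0.101 + 0.109 + 0.049 = 0.359
TFR = 5 × 0.359 = 1.795

1.795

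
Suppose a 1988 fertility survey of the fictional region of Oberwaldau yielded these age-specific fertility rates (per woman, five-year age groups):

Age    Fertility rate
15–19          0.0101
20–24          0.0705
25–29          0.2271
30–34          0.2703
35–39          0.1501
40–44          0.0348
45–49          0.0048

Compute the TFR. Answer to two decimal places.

3.84

Sum of ASFRs = 0.0101 + 0.0705 + 0.2271 + 0.2703 + 0.1501 + 0.0348 + 0.0048 = 0.7677
TFR = 5 × 0.7677 = 3.8385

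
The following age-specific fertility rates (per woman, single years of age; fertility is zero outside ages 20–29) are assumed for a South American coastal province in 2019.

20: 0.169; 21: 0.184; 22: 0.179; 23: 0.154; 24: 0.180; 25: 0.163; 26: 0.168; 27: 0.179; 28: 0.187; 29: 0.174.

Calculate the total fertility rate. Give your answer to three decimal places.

Sum of ASFRs = 0.169 + 0.184 + 0.179 + 0.154 + 0.180 + 0.163 + 0.168 + 0.179 + 0.187 + 0.174 = 1.737
TFR = 1.737

1.737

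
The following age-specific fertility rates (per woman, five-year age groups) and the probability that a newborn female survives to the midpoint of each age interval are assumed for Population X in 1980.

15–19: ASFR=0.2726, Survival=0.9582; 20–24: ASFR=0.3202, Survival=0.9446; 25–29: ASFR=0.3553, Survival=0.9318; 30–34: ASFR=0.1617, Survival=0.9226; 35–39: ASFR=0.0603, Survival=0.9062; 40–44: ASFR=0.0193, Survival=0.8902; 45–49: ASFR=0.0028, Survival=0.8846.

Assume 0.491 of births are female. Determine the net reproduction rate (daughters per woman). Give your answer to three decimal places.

2.745

Proportion female at birth = 0.491.
Per-age-group product (5 × ASFR × survival probability):
  15–19: 5 × 0.2726 × 0.9582 = 1.30603
  20–24: 5 × 0.3202 × 0.9446 = 1.51230
  25–29: 5 × 0.3553 × 0.9318 = 1.65534
  30–34: 5 × 0.1617 × 0.9226 = 0.74592
  35–39: 5 × 0.0603 × 0.9062 = 0.27322
  40–44: 5 × 0.0193 × 0.8902 = 0.08590
  45–49: 5 × 0.0028 × 0.8846 = 0.01238
Sum = 5.59109
NRR = 0.491 × 5.59109 = 2.74523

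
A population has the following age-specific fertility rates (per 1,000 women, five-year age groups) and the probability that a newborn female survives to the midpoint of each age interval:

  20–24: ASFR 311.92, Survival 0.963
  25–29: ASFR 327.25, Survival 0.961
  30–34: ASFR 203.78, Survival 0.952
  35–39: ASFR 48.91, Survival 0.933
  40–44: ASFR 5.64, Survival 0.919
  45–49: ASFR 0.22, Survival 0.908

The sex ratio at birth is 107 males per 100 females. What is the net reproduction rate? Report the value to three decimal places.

Proportion female at birth = 100 / (100 + 107) = 0.48309.
Survival-weighted fertility by age (5·fₓ·Sₓ):
  20–24: 5 × 311.92/1000 × 0.963 = 1.50189
  25–29: 5 × 327.25/1000 × 0.961 = 1.57244
  30–34: 5 × 203.78/1000 × 0.952 = 0.96999
  35–39: 5 × 48.91/1000 × 0.933 = 0.22817
  40–44: 5 × 5.64/1000 × 0.919 = 0.02592
  45–49: 5 × 0.22/1000 × 0.908 = 0.00100
Sum = 4.29941
NRR = 0.48309 × 4.29941 = 2.07700

2.077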